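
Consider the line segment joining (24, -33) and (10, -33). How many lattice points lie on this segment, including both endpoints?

15

The number of lattice points on a segment between lattice points is gcd(|Δx|,|Δy|) + 1 = gcd(14,0) + 1 = 14 + 1 = 15.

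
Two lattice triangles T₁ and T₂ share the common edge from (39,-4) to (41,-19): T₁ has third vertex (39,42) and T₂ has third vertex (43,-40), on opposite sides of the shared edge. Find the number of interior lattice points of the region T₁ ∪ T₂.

The union is the simple quadrilateral with vertices (39,-4), (39,42), (41,-19), (43,-40) in order.
The shoelace formula gives twice the area as |[39·42 − 39·(-4)] + [39·(-19) − 41·42] + [41·(-40) − 43·(-19)] + [43·(-4) − 39·(-40)]| = 104, so the area is 52.
The number of boundary lattice points is Σ gcd(|Δx|,|Δy|) = gcd(0,46) + gcd(2,61) + gcd(2,21) + gcd(4,36) = 46+1+1+4 = 52.
By Pick's theorem I = A − B/2 + 1 = 52 − 52/2 + 1 = 27.

27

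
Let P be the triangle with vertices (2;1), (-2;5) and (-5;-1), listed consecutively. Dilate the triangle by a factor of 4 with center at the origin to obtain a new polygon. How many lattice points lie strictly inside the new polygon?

273

By the shoelace formula, twice the signed area is |(2·5 − (-2)·1) + ((-2)·(-1) − (-5)·5) + ((-5)·1 − 2·(-1))| = 36, so the area is 18.
The number of boundary lattice points is Σ gcd(|Δx|,|Δy|) = gcd(4,4) + gcd(3,6) + gcd(7,2) = 4+3+1 = 8.
Scaling by 4 multiplies the area by 4² = 16 (so the new area is 288) and multiplies the boundary lattice-point count by 4, giving 32.
By Pick's theorem, the interior count of the dilated polygon is 288 − 32/2 + 1 = 273.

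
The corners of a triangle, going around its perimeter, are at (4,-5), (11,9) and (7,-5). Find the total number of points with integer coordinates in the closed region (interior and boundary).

28

By the shoelace formula, twice the signed area is |(4·9 − 11·(-5)) + (11·(-5) − 7·9) + (7·(-5) − 4·(-5))| = 42, so the area is 21.
Summing gcd(|Δx|,|Δy|) over the edges gives the boundary count: gcd(7,14) + gcd(4,14) + gcd(3,0) = 7+2+3 = 12.
Pick's theorem gives I = A − B/2 + 1 = 21 − 12/2 + 1 = 16, so the closed region contains I + B = 16 + 12 = 28 lattice points.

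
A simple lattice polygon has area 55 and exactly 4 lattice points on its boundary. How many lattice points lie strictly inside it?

Pick's theorem A = I + B/2 − 1 rearranges to I = A − B/2 + 1 = 55 − 4/2 + 1 = 54.

54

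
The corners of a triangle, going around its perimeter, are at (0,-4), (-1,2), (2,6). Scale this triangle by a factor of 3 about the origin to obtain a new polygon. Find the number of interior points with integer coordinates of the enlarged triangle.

Using the shoelace formula, 2A = |(0·2 − (-1)·(-4)) + ((-1)·6 − 2·2) + (2·(-4) − 0·6)| = 22, so the area is 11.
The number of boundary lattice points is Σ gcd(|Δx|,|Δy|) = gcd(1,6) + gcd(3,4) + gcd(2,10) = 1+1+2 = 4.
Scaling by 3 multiplies the area by 3² = 9 (so the new area is 99) and multiplies the boundary lattice-point count by 3, giving 12.
By Pick's theorem, the interior count of the dilated polygon is 99 − 12/2 + 1 = 94.

94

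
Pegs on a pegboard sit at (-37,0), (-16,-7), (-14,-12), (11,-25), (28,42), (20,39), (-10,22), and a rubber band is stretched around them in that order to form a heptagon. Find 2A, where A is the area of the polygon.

3893

Using the shoelace formula, 2A = |((-37)·(-7) − (-16)·0) + ((-16)·(-12) − (-14)·(-7)) + ((-14)·(-25) − 11·(-12)) + (11·42 − 28·(-25)) + (28·39 − 20·42) + (20·22 − (-10)·39) + ((-10)·0 − (-37)·22)| = 3893, so the area is 1946.5.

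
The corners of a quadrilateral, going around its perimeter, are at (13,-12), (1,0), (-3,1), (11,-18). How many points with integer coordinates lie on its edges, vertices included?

Along each edge there are gcd(|Δx|,|Δy|)+1 lattice points, so counting each shared vertex once the boundary has gcd(12,12) + gcd(4,1) + gcd(14,19) + gcd(2,6) = 12+1+1+2 = 16.

16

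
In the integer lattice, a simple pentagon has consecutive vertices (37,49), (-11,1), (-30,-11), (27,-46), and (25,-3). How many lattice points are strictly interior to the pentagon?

By the shoelace formula, twice the signed area is |(37·1 − (-11)·49) + ((-11)·(-11) − (-30)·1) + ((-30)·(-46) − 27·(-11)) + (27·(-3) − 25·(-46)) + (25·49 − 37·(-3))| = 4809, so the area is 2404.5.
Along each edge there are gcd(|Δx|,|Δy|)+1 lattice points, so counting each shared vertex once the boundary has gcd(48,48) + gcd(19,12) + gcd(57,35) + gcd(2,43) + gcd(12,52) = 48+1+1+1+4 = 55.
By Pick's theorem A = I + B/2 − 1, so I = 2404.5 − 55/2 + 1 = 2378.

2378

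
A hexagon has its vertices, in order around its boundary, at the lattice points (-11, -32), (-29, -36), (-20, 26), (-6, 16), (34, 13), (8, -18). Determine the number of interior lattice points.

By the shoelace formula, twice the signed area is |((-11)·(-36) − (-29)·(-32)) + ((-29)·26 − (-20)·(-36)) + ((-20)·16 − (-6)·26) + ((-6)·13 − 34·16) + (34·(-18) − 8·13) + (8·(-32) − (-11)·(-18))| = 3962, so the area is 1981.
Summing gcd(|Δx|,|Δy|) over the edges gives the boundary count: gcd(18,4) + gcd(9,62) + gcd(14,10) + gcd(40,3) + gcd(26,31) + gcd(19,14) = 2+1+2+1+1+1 = 8.
By Pick's theorem A = I + B/2 − 1, so I = 1981 − 8/2 + 1 = 1978.

1978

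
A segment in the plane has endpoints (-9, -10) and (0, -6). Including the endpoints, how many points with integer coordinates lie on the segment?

The number of lattice points on a segment between lattice points is gcd(|Δx|,|Δy|) + 1 = gcd(9,4) + 1 = 1 + 1 = 2.

2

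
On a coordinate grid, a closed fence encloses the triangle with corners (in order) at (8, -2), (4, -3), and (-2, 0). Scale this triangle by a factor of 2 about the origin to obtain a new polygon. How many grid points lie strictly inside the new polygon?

By the shoelace formula, twice the signed area is |[8·(-3) − 4·(-2)] + [4·0 − (-2)·(-3)] + [(-2)·(-2) − 8·0]| = 18, so the area is 9.
Along each edge there are gcd(|Δx|,|Δy|)+1 lattice points, so counting each shared vertex once the boundary has gcd(4,1) + gcd(6,3) + gcd(10,2) = 1+3+2 = 6.
Scaling by 2 multiplies the area by 2² = 4 (so the new area is 36) and multiplies the boundary lattice-point count by 2, giving 12.
By Pick's theorem, the interior count of the dilated polygon is 36 − 12/2 + 1 = 31.

31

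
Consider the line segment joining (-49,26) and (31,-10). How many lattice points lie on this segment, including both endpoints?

The number of lattice points on a segment between lattice points is gcd(|Δx|,|Δy|) + 1 = gcd(80,36) + 1 = 4 + 1 = 5.

5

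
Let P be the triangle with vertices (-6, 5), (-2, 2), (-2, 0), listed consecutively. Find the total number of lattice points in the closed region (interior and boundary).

Using the shoelace formula, 2A = |((-6)·2 − (-2)·5) + ((-2)·0 − (-2)·2) + ((-2)·5 − (-6)·0)| = 8, so the area is 4.
Along each edge there are gcd(|Δx|,|Δy|)+1 lattice points, so counting each shared vertex once the boundary has gcd(4,3) + gcd(0,2) + gcd(4,5) = 1+2+1 = 4.
Pick's theorem gives I = A − B/2 + 1 = 4 − 4/2 + 1 = 3, so the closed region contains I + B = 3 + 4 = 7 lattice points.

7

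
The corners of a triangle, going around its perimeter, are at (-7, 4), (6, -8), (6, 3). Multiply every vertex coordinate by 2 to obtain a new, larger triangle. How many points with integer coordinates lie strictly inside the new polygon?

274

Using the shoelace formula, 2A = |[(-7)·(-8) − 6·4] + [6·3 − 6·(-8)] + [6·4 − (-7)·3]| = 143, so the area is 143/2.
Along each edge there are gcd(|Δx|,|Δy|)+1 lattice points, so counting each shared vertex once the boundary has gcd(13,12) + gcd(0,11) + gcd(13,1) = 1+11+1 = 13.
Scaling by 2 multiplies the area by 2² = 4 (so the new area is 286) and multiplies the boundary lattice-point count by 2, giving 26.
By Pick's theorem, the interior count of the dilated polygon is 286 − 26/2 + 1 = 274.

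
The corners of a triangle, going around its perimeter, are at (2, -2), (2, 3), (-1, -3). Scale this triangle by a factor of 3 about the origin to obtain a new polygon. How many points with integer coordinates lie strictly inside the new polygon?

55

Using the shoelace formula, 2A = |(2·3 − 2·(-2)) + (2·(-3) − (-1)·3) + ((-1)·(-2) − 2·(-3))| = 15, so the area is 15/2.
The number of boundary lattice points is Σ gcd(|Δx|,|Δy|) = gcd(0,5) + gcd(3,6) + gcd(3,1) = 5+3+1 = 9.
Scaling by 3 multiplies the area by 3² = 9 (so the new area is 135/2) and multiplies the boundary lattice-point count by 3, giving 27.
By Pick's theorem, the interior count of the dilated polygon is 135/2 − 27/2 + 1 = 55.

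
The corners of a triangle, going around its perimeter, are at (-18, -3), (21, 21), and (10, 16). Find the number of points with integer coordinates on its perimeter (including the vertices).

5

Summing gcd(|Δx|,|Δy|) over the edges gives the boundary count: gcd(39,24) + gcd(11,5) + gcd(28,19) = 3+1+1 = 5.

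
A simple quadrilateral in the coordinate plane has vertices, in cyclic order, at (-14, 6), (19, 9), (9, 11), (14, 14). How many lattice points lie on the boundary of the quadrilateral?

10

The number of boundary lattice points is Σ gcd(|Δx|,|Δy|) = gcd(33,3) + gcd(10,2) + gcd(5,3) + gcd(28,8) = 3+2+1+4 = 10.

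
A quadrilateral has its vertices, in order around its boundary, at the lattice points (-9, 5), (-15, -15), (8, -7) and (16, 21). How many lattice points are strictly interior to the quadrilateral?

By the shoelace formula, twice the signed area is |((-9)·(-15) − (-15)·5) + ((-15)·(-7) − 8·(-15)) + (8·21 − 16·(-7)) + (16·5 − (-9)·21)| = 984, so the area is 492.
Summing gcd(|Δx|,|Δy|) over the edges gives the boundary count: gcd(6,20) + gcd(23,8) + gcd(8,28) + gcd(25,16) = 2+1+4+1 = 8.
By Pick's theorem A = I + B/2 − 1, so I = 492 − 8/2 + 1 = 489.

489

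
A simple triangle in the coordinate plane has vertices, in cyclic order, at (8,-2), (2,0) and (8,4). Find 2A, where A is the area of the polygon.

36

Using the shoelace formula, 2A = |(8·0 − 2·(-2)) + (2·4 − 8·0) + (8·(-2) − 8·4)| = 36, so the area is 18.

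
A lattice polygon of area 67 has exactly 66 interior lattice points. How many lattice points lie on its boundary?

Pick's theorem gives A = I + B/2 − 1, so B = 2(A − I + 1) = 2(67 − 66 + 1) = 4.

4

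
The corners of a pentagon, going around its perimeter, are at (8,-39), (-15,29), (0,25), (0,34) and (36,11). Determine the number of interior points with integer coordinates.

1716

By the shoelace formula, twice the signed area is |(8·29 − (-15)·(-39)) + ((-15)·25 − 0·29) + (0·34 − 0·25) + (0·11 − 36·34) + (36·(-39) − 8·11)| = 3444, so the area is 1722.
Along each edge there are gcd(|Δx|,|Δy|)+1 lattice points, so counting each shared vertex once the boundary has gcd(23,68) + gcd(15,4) + gcd(0,9) + gcd(36,23) + gcd(28,50) = 1+1+9+1+2 = 14.
By Pick's theorem A = I + B/2 − 1, so I = 1722 − 14/2 + 1 = 1716.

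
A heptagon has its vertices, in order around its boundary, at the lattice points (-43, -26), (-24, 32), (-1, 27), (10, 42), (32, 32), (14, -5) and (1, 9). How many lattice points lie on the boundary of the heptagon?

8

The number of boundary lattice points is Σ gcd(|Δx|,|Δy|) = gcd(19,58) + gcd(23,5) + gcd(11,15) + gcd(22,10) + gcd(18,37) + gcd(13,14) + gcd(44,35) = 1+1+1+2+1+1+1 = 8.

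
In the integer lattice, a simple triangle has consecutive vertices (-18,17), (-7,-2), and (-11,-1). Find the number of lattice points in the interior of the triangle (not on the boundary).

32

The shoelace formula gives twice the area as |((-18)·(-2) − (-7)·17) + ((-7)·(-1) − (-11)·(-2)) + ((-11)·17 − (-18)·(-1))| = 65, so the area is 65/2.
Along each edge there are gcd(|Δx|,|Δy|)+1 lattice points, so counting each shared vertex once the boundary has gcd(11,19) + gcd(4,1) + gcd(7,18) = 1+1+1 = 3.
Pick's theorem gives I = A − B/2 + 1 = 65/2 − 3/2 + 1 = 32.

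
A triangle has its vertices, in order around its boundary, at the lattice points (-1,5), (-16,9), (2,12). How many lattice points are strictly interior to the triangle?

57

The shoelace formula gives twice the area as |[(-1)·9 − (-16)·5] + [(-16)·12 − 2·9] + [2·5 − (-1)·12]| = 117, so the area is 117/2.
The number of boundary lattice points is Σ gcd(|Δx|,|Δy|) = gcd(15,4) + gcd(18,3) + gcd(3,7) = 1+3+1 = 5.
By Pick's theorem A = I + B/2 − 1, so I = 117/2 − 5/2 + 1 = 57.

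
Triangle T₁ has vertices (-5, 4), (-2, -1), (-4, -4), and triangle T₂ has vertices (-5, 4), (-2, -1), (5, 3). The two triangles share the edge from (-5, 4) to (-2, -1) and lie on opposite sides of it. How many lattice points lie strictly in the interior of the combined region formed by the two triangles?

32

The union is the simple quadrilateral with vertices (-5, 4), (-4, -4), (-2, -1), (5, 3) in order.
By the shoelace formula, twice the signed area is |[(-5)·(-4) − (-4)·4] + [(-4)·(-1) − (-2)·(-4)] + [(-2)·3 − 5·(-1)] + [5·4 − (-5)·3]| = 66, so the area is 33.
Along each edge there are gcd(|Δx|,|Δy|)+1 lattice points, so counting each shared vertex once the boundary has gcd(1,8) + gcd(2,3) + gcd(7,4) + gcd(10,1) = 1+1+1+1 = 4.
By Pick's theorem I = A − B/2 + 1 = 33 − 4/2 + 1 = 32.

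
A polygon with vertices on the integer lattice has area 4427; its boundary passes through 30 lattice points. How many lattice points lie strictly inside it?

From Pick's theorem, I = A − B/2 + 1 = 4427 − 30/2 + 1 = 4413.

4413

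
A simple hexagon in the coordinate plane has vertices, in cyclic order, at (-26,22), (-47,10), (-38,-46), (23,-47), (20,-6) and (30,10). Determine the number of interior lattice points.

Using the shoelace formula, 2A = |((-26)·10 − (-47)·22) + ((-47)·(-46) − (-38)·10) + ((-38)·(-47) − 23·(-46)) + (23·(-6) − 20·(-47)) + (20·10 − 30·(-6)) + (30·22 − (-26)·10)| = 8262, so the area is 4131.
Along each edge there are gcd(|Δx|,|Δy|)+1 lattice points, so counting each shared vertex once the boundary has gcd(21,12) + gcd(9,56) + gcd(61,1) + gcd(3,41) + gcd(10,16) + gcd(56,12) = 3+1+1+1+2+4 = 12.
By Pick's theorem A = I + B/2 − 1, so I = 4131 − 12/2 + 1 = 4126.

4126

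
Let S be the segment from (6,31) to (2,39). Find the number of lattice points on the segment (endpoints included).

5

The number of lattice points on a segment between lattice points is gcd(|Δx|,|Δy|) + 1 = gcd(4,8) + 1 = 4 + 1 = 5.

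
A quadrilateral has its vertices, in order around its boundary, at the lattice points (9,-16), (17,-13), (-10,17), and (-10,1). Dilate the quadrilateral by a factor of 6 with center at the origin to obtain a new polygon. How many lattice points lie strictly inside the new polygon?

11188

By the shoelace formula, twice the signed area is |(9·(-13) − 17·(-16)) + (17·17 − (-10)·(-13)) + ((-10)·1 − (-10)·17) + ((-10)·(-16) − 9·1)| = 625, so the area is 625/2.
The number of boundary lattice points is Σ gcd(|Δx|,|Δy|) = gcd(8,3) + gcd(27,30) + gcd(0,16) + gcd(19,17) = 1+3+16+1 = 21.
Scaling by 6 multiplies the area by 6² = 36 (so the new area is 11250) and multiplies the boundary lattice-point count by 6, giving 126.
By Pick's theorem, the interior count of the dilated polygon is 11250 − 126/2 + 1 = 11188.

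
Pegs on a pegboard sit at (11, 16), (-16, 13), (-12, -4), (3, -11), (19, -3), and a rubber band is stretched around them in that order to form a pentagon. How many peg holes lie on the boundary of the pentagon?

The number of boundary lattice points is Σ gcd(|Δx|,|Δy|) = gcd(27,3) + gcd(4,17) + gcd(15,7) + gcd(16,8) + gcd(8,19) = 3+1+1+8+1 = 14.

14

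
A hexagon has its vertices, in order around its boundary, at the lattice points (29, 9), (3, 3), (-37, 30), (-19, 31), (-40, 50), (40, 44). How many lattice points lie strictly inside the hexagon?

Using the shoelace formula, 2A = |(29·3 − 3·9) + (3·30 − (-37)·3) + ((-37)·31 − (-19)·30) + ((-19)·50 − (-40)·31) + ((-40)·44 − 40·50) + (40·9 − 29·44)| = 4702, so the area is 2351.
The number of boundary lattice points is Σ gcd(|Δx|,|Δy|) = gcd(26,6) + gcd(40,27) + gcd(18,1) + gcd(21,19) + gcd(80,6) + gcd(11,35) = 2+1+1+1+2+1 = 8.
Pick's theorem gives I = A − B/2 + 1 = 2351 − 8/2 + 1 = 2348.

2348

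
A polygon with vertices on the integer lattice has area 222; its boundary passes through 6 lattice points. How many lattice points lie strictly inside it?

Pick's theorem A = I + B/2 − 1 rearranges to I = A − B/2 + 1 = 222 − 6/2 + 1 = 220.

220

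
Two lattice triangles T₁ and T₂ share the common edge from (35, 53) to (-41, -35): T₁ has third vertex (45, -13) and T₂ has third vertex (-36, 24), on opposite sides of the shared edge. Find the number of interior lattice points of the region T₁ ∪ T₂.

The union is the simple quadrilateral with vertices (35, 53), (45, -13), (-41, -35), (-36, 24) in order.
Using the shoelace formula, 2A = |(35·(-13) − 45·53) + (45·(-35) − (-41)·(-13)) + ((-41)·24 − (-36)·(-35)) + ((-36)·53 − 35·24)| = 9940, so the area is 4970.
The number of boundary lattice points is Σ gcd(|Δx|,|Δy|) = gcd(10,66) + gcd(86,22) + gcd(5,59) + gcd(71,29) = 2+2+1+1 = 6.
By Pick's theorem I = A − B/2 + 1 = 4970 − 6/2 + 1 = 4968.

4968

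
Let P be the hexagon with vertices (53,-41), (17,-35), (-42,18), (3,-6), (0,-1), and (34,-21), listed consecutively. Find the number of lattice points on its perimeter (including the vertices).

Along each edge there are gcd(|Δx|,|Δy|)+1 lattice points, so counting each shared vertex once the boundary has gcd(36,6) + gcd(59,53) + gcd(45,24) + gcd(3,5) + gcd(34,20) + gcd(19,20) = 6+1+3+1+2+1 = 14.

14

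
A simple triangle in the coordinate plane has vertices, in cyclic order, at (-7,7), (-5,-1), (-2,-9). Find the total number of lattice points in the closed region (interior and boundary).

The shoelace formula gives twice the area as |((-7)·(-1) − (-5)·7) + ((-5)·(-9) − (-2)·(-1)) + ((-2)·7 − (-7)·(-9))| = 8, so the area is 4.
Summing gcd(|Δx|,|Δy|) over the edges gives the boundary count: gcd(2,8) + gcd(3,8) + gcd(5,16) = 2+1+1 = 4.
Pick's theorem gives I = A − B/2 + 1 = 4 − 4/2 + 1 = 3, so the closed region contains I + B = 3 + 4 = 7 lattice points.

7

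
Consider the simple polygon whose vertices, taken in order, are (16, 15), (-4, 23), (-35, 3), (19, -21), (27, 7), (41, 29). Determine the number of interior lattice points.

By the shoelace formula, twice the signed area is |[16·23 − (-4)·15] + [(-4)·3 − (-35)·23] + [(-35)·(-21) − 19·3] + [19·7 − 27·(-21)] + [27·29 − 41·7] + [41·15 − 16·29]| = 3246, so the area is 1623.
The number of boundary lattice points is Σ gcd(|Δx|,|Δy|) = gcd(20,8) + gcd(31,20) + gcd(54,24) + gcd(8,28) + gcd(14,22) + gcd(25,14) = 4+1+6+4+2+1 = 18.
By Pick's theorem A = I + B/2 − 1, so I = 1623 − 18/2 + 1 = 1615.

1615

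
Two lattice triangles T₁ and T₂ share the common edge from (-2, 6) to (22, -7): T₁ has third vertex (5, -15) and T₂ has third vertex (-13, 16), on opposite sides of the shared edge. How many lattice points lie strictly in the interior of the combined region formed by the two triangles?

251

The union is the simple quadrilateral with vertices (-2, 6), (5, -15), (22, -7), (-13, 16) in order.
The shoelace formula gives twice the area as |((-2)·(-15) − 5·6) + (5·(-7) − 22·(-15)) + (22·16 − (-13)·(-7)) + ((-13)·6 − (-2)·16)| = 510, so the area is 255.
Along each edge there are gcd(|Δx|,|Δy|)+1 lattice points, so counting each shared vertex once the boundary has gcd(7,21) + gcd(17,8) + gcd(35,23) + gcd(11,10) = 7+1+1+1 = 10.
By Pick's theorem I = A − B/2 + 1 = 255 − 10/2 + 1 = 251.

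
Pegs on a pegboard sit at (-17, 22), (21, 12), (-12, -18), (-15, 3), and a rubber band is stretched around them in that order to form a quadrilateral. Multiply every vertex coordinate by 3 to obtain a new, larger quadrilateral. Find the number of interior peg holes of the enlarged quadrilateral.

6670

By the shoelace formula, twice the signed area is |[(-17)·12 − 21·22] + [21·(-18) − (-12)·12] + [(-12)·3 − (-15)·(-18)] + [(-15)·22 − (-17)·3]| = 1485, so the area is 1485/2.
Along each edge there are gcd(|Δx|,|Δy|)+1 lattice points, so counting each shared vertex once the boundary has gcd(38,10) + gcd(33,30) + gcd(3,21) + gcd(2,19) = 2+3+3+1 = 9.
Scaling by 3 multiplies the area by 3² = 9 (so the new area is 13365/2) and multiplies the boundary lattice-point count by 3, giving 27.
By Pick's theorem, the interior count of the dilated polygon is 13365/2 − 27/2 + 1 = 6670.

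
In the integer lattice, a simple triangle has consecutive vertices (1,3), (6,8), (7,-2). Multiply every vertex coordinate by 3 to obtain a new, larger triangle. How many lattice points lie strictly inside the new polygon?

238

Using the shoelace formula, 2A = |[1·8 − 6·3] + [6·(-2) − 7·8] + [7·3 − 1·(-2)]| = 55, so the area is 55/2.
Summing gcd(|Δx|,|Δy|) over the edges gives the boundary count: gcd(5,5) + gcd(1,10) + gcd(6,5) = 5+1+1 = 7.
Scaling by 3 multiplies the area by 3² = 9 (so the new area is 495/2) and multiplies the boundary lattice-point count by 3, giving 21.
By Pick's theorem, the interior count of the dilated polygon is 495/2 − 21/2 + 1 = 238.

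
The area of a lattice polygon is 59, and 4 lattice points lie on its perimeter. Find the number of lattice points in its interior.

58

Pick's theorem A = I + B/2 − 1 rearranges to I = A − B/2 + 1 = 59 − 4/2 + 1 = 58.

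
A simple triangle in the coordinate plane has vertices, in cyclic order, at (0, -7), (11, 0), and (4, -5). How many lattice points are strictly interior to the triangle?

2

The shoelace formula gives twice the area as |[0·0 − 11·(-7)] + [11·(-5) − 4·0] + [4·(-7) − 0·(-5)]| = 6, so the area is 3.
Along each edge there are gcd(|Δx|,|Δy|)+1 lattice points, so counting each shared vertex once the boundary has gcd(11,7) + gcd(7,5) + gcd(4,2) = 1+1+2 = 4.
By Pick's theorem A = I + B/2 − 1, so I = 3 − 4/2 + 1 = 2.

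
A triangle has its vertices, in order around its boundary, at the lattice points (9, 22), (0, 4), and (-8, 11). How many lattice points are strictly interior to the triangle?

99

By the shoelace formula, twice the signed area is |[9·4 − 0·22] + [0·11 − (-8)·4] + [(-8)·22 − 9·11]| = 207, so the area is 103.5.
The number of boundary lattice points is Σ gcd(|Δx|,|Δy|) = gcd(9,18) + gcd(8,7) + gcd(17,11) = 9+1+1 = 11.
Pick's theorem gives I = A − B/2 + 1 = 103.5 − 11/2 + 1 = 99.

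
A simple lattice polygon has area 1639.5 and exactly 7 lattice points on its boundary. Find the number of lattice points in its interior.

1637

Pick's theorem A = I + B/2 − 1 rearranges to I = A − B/2 + 1 = 1639.5 − 7/2 + 1 = 1637.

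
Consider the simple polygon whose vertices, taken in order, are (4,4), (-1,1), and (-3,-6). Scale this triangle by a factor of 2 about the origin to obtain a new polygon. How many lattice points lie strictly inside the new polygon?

The shoelace formula gives twice the area as |[4·1 − (-1)·4] + [(-1)·(-6) − (-3)·1] + [(-3)·4 − 4·(-6)]| = 29, so the area is 29/2.
Summing gcd(|Δx|,|Δy|) over the edges gives the boundary count: gcd(5,3) + gcd(2,7) + gcd(7,10) = 1+1+1 = 3.
Scaling by 2 multiplies the area by 2² = 4 (so the new area is 58) and multiplies the boundary lattice-point count by 2, giving 6.
By Pick's theorem, the interior count of the dilated polygon is 58 − 6/2 + 1 = 56.

56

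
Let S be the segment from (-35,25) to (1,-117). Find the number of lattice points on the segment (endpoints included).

The number of lattice points on a segment between lattice points is gcd(|Δx|,|Δy|) + 1 = gcd(36,142) + 1 = 2 + 1 = 3.

3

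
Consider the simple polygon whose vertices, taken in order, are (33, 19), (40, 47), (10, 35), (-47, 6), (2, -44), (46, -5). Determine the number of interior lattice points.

The shoelace formula gives twice the area as |[33·47 − 40·19] + [40·35 − 10·47] + [10·6 − (-47)·35] + [(-47)·(-44) − 2·6] + [2·(-5) − 46·(-44)] + [46·19 − 33·(-5)]| = 8535, so the area is 8535/2.
Along each edge there are gcd(|Δx|,|Δy|)+1 lattice points, so counting each shared vertex once the boundary has gcd(7,28) + gcd(30,12) + gcd(57,29) + gcd(49,50) + gcd(44,39) + gcd(13,24) = 7+6+1+1+1+1 = 17.
By Pick's theorem A = I + B/2 − 1, so I = 8535/2 − 17/2 + 1 = 4260.

4260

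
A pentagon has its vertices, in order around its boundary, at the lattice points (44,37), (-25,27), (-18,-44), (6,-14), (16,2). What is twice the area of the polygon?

The shoelace formula gives twice the area as |(44·27 − (-25)·37) + ((-25)·(-44) − (-18)·27) + ((-18)·(-14) − 6·(-44)) + (6·2 − 16·(-14)) + (16·37 − 44·2)| = 4955, so the area is 4955/2.

4955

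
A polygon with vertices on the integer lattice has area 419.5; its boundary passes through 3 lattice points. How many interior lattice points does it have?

From Pick's theorem, I = A − B/2 + 1 = 419.5 − 3/2 + 1 = 419.

419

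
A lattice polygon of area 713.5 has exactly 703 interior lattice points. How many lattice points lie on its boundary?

Pick's theorem gives A = I + B/2 − 1, so B = 2(A − I + 1) = 2(713.5 − 703 + 1) = 23.

23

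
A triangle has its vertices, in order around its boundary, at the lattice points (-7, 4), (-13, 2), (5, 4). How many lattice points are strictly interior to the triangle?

By the shoelace formula, twice the signed area is |[(-7)·2 − (-13)·4] + [(-13)·4 − 5·2] + [5·4 − (-7)·4]| = 24, so the area is 12.
Along each edge there are gcd(|Δx|,|Δy|)+1 lattice points, so counting each shared vertex once the boundary has gcd(6,2) + gcd(18,2) + gcd(12,0) = 2+2+12 = 16.
Pick's theorem gives I = A − B/2 + 1 = 12 − 16/2 + 1 = 5.

5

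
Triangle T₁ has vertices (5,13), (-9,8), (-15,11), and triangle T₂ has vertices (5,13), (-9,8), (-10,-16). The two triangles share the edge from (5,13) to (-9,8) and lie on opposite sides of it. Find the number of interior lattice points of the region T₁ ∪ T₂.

The union is the simple quadrilateral with vertices (5,13), (-15,11), (-9,8), (-10,-16) in order.
Using the shoelace formula, 2A = |(5·11 − (-15)·13) + ((-15)·8 − (-9)·11) + ((-9)·(-16) − (-10)·8) + ((-10)·13 − 5·(-16))| = 403, so the area is 201.5.
The number of boundary lattice points is Σ gcd(|Δx|,|Δy|) = gcd(20,2) + gcd(6,3) + gcd(1,24) + gcd(15,29) = 2+3+1+1 = 7.
By Pick's theorem I = A − B/2 + 1 = 201.5 − 7/2 + 1 = 199.

199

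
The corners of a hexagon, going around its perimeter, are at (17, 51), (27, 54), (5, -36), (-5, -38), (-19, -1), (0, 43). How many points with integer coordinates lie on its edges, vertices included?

8

Along each edge there are gcd(|Δx|,|Δy|)+1 lattice points, so counting each shared vertex once the boundary has gcd(10,3) + gcd(22,90) + gcd(10,2) + gcd(14,37) + gcd(19,44) + gcd(17,8) = 1+2+2+1+1+1 = 8.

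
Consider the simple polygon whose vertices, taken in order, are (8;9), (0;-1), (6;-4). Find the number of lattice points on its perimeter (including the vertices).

Summing gcd(|Δx|,|Δy|) over the edges gives the boundary count: gcd(8,10) + gcd(6,3) + gcd(2,13) = 2+3+1 = 6.

6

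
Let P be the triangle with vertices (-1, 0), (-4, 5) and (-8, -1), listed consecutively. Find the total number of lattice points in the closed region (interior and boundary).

22

By the shoelace formula, twice the signed area is |[(-1)·5 − (-4)·0] + [(-4)·(-1) − (-8)·5] + [(-8)·0 − (-1)·(-1)]| = 38, so the area is 19.
The number of boundary lattice points is Σ gcd(|Δx|,|Δy|) = gcd(3,5) + gcd(4,6) + gcd(7,1) = 1+2+1 = 4.
Pick's theorem gives I = A − B/2 + 1 = 19 − 4/2 + 1 = 18, so the closed region contains I + B = 18 + 4 = 22 lattice points.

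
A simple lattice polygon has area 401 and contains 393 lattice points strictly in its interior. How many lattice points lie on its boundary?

Pick's theorem gives A = I + B/2 − 1, so B = 2(A − I + 1) = 2(401 − 393 + 1) = 18.

18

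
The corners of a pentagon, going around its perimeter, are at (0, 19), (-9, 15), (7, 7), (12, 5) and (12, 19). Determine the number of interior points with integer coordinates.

By the shoelace formula, twice the signed area is |[0·15 − (-9)·19] + [(-9)·7 − 7·15] + [7·5 − 12·7] + [12·19 − 12·5] + [12·19 − 0·19]| = 350, so the area is 175.
The number of boundary lattice points is Σ gcd(|Δx|,|Δy|) = gcd(9,4) + gcd(16,8) + gcd(5,2) + gcd(0,14) + gcd(12,0) = 1+8+1+14+12 = 36.
By Pick's theorem A = I + B/2 − 1, so I = 175 − 36/2 + 1 = 158.

158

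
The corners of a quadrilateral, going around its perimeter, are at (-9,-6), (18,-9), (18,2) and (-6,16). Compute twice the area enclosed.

867

Using the shoelace formula, 2A = |((-9)·(-9) − 18·(-6)) + (18·2 − 18·(-9)) + (18·16 − (-6)·2) + ((-6)·(-6) − (-9)·16)| = 867, so the area is 867/2.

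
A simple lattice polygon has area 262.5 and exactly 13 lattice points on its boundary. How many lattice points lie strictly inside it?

From Pick's theorem, I = A − B/2 + 1 = 262.5 − 13/2 + 1 = 257.

257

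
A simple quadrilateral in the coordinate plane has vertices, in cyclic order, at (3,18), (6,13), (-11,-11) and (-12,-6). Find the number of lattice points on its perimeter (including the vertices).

6

Summing gcd(|Δx|,|Δy|) over the edges gives the boundary count: gcd(3,5) + gcd(17,24) + gcd(1,5) + gcd(15,24) = 1+1+1+3 = 6.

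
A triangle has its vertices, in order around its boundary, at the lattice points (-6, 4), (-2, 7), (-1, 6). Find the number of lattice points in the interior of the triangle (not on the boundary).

3

Using the shoelace formula, 2A = |((-6)·7 − (-2)·4) + ((-2)·6 − (-1)·7) + ((-1)·4 − (-6)·6)| = 7, so the area is 3.5.
The number of boundary lattice points is Σ gcd(|Δx|,|Δy|) = gcd(4,3) + gcd(1,1) + gcd(5,2) = 1+1+1 = 3.
By Pick's theorem A = I + B/2 − 1, so I = 3.5 − 3/2 + 1 = 3.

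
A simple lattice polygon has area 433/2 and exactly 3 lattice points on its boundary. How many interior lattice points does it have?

216

Pick's theorem A = I + B/2 − 1 rearranges to I = A − B/2 + 1 = 433/2 − 3/2 + 1 = 216.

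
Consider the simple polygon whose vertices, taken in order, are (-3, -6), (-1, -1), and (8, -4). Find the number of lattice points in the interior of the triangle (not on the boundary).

By the shoelace formula, twice the signed area is |((-3)·(-1) − (-1)·(-6)) + ((-1)·(-4) − 8·(-1)) + (8·(-6) − (-3)·(-4))| = 51, so the area is 25.5.
Summing gcd(|Δx|,|Δy|) over the edges gives the boundary count: gcd(2,5) + gcd(9,3) + gcd(11,2) = 1+3+1 = 5.
By Pick's theorem A = I + B/2 − 1, so I = 25.5 − 5/2 + 1 = 24.

24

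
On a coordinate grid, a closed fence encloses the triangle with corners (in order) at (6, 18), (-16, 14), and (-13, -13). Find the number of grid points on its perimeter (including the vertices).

6

Along each edge there are gcd(|Δx|,|Δy|)+1 lattice points, so counting each shared vertex once the boundary has gcd(22,4) + gcd(3,27) + gcd(19,31) = 2+3+1 = 6.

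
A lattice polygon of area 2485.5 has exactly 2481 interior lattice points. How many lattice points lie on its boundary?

Pick's theorem gives A = I + B/2 − 1, so B = 2(A − I + 1) = 2(2485.5 − 2481 + 1) = 11.

11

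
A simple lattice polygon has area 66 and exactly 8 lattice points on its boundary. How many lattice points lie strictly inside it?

63

Pick's theorem A = I + B/2 − 1 rearranges to I = A − B/2 + 1 = 66 − 8/2 + 1 = 63.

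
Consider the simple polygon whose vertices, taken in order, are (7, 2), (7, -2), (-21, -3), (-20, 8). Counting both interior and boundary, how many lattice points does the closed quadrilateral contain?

Using the shoelace formula, 2A = |[7·(-2) − 7·2] + [7·(-3) − (-21)·(-2)] + [(-21)·8 − (-20)·(-3)] + [(-20)·2 − 7·8]| = 415, so the area is 415/2.
The number of boundary lattice points is Σ gcd(|Δx|,|Δy|) = gcd(0,4) + gcd(28,1) + gcd(1,11) + gcd(27,6) = 4+1+1+3 = 9.
Pick's theorem gives I = A − B/2 + 1 = 415/2 − 9/2 + 1 = 204, so the closed region contains I + B = 204 + 9 = 213 lattice points.

213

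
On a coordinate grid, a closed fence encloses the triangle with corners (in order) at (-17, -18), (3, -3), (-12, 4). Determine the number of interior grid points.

By the shoelace formula, twice the signed area is |[(-17)·(-3) − 3·(-18)] + [3·4 − (-12)·(-3)] + [(-12)·(-18) − (-17)·4]| = 365, so the area is 182.5.
Along each edge there are gcd(|Δx|,|Δy|)+1 lattice points, so counting each shared vertex once the boundary has gcd(20,15) + gcd(15,7) + gcd(5,22) = 5+1+1 = 7.
Pick's theorem gives I = A − B/2 + 1 = 182.5 − 7/2 + 1 = 180.

180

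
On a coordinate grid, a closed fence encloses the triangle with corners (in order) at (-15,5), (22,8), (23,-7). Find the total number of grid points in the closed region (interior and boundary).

282

By the shoelace formula, twice the signed area is |[(-15)·8 − 22·5] + [22·(-7) − 23·8] + [23·5 − (-15)·(-7)]| = 558, so the area is 279.
Along each edge there are gcd(|Δx|,|Δy|)+1 lattice points, so counting each shared vertex once the boundary has gcd(37,3) + gcd(1,15) + gcd(38,12) = 1+1+2 = 4.
Pick's theorem gives I = A − B/2 + 1 = 279 − 4/2 + 1 = 278, so the closed region contains I + B = 278 + 4 = 282 lattice points.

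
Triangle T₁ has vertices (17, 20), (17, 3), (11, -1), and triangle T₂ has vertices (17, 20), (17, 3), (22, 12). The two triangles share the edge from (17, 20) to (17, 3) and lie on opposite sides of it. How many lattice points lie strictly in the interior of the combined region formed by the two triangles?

The union is the simple quadrilateral with vertices (17, 20), (11, -1), (17, 3), (22, 12) in order.
The shoelace formula gives twice the area as |[17·(-1) − 11·20] + [11·3 − 17·(-1)] + [17·12 − 22·3] + [22·20 − 17·12]| = 187, so the area is 93.5.
Summing gcd(|Δx|,|Δy|) over the edges gives the boundary count: gcd(6,21) + gcd(6,4) + gcd(5,9) + gcd(5,8) = 3+2+1+1 = 7.
By Pick's theorem I = A − B/2 + 1 = 93.5 − 7/2 + 1 = 91.

91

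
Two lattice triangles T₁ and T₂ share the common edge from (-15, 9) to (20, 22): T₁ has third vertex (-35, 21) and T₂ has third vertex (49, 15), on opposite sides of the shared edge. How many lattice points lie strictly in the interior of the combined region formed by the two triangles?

648

The union is the simple quadrilateral with vertices (-15, 9), (-35, 21), (20, 22), (49, 15) in order.
The shoelace formula gives twice the area as |[(-15)·21 − (-35)·9] + [(-35)·22 − 20·21] + [20·15 − 49·22] + [49·9 − (-15)·15]| = 1302, so the area is 651.
Along each edge there are gcd(|Δx|,|Δy|)+1 lattice points, so counting each shared vertex once the boundary has gcd(20,12) + gcd(55,1) + gcd(29,7) + gcd(64,6) = 4+1+1+2 = 8.
By Pick's theorem I = A − B/2 + 1 = 651 − 8/2 + 1 = 648.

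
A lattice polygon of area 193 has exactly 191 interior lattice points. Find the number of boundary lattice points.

6

Pick's theorem gives A = I + B/2 − 1, so B = 2(A − I + 1) = 2(193 − 191 + 1) = 6.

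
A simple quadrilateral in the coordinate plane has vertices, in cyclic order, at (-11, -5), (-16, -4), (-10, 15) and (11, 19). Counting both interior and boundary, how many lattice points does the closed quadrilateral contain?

262

By the shoelace formula, twice the signed area is |((-11)·(-4) − (-16)·(-5)) + ((-16)·15 − (-10)·(-4)) + ((-10)·19 − 11·15) + (11·(-5) − (-11)·19)| = 517, so the area is 258.5.
The number of boundary lattice points is Σ gcd(|Δx|,|Δy|) = gcd(5,1) + gcd(6,19) + gcd(21,4) + gcd(22,24) = 1+1+1+2 = 5.
Pick's theorem gives I = A − B/2 + 1 = 258.5 − 5/2 + 1 = 257, so the closed region contains I + B = 257 + 5 = 262 lattice points.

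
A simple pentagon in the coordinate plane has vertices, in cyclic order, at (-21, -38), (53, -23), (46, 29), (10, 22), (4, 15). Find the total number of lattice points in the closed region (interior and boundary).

By the shoelace formula, twice the signed area is |[(-21)·(-23) − 53·(-38)] + [53·29 − 46·(-23)] + [46·22 − 10·29] + [10·15 − 4·22] + [4·(-38) − (-21)·15]| = 6039, so the area is 6039/2.
Along each edge there are gcd(|Δx|,|Δy|)+1 lattice points, so counting each shared vertex once the boundary has gcd(74,15) + gcd(7,52) + gcd(36,7) + gcd(6,7) + gcd(25,53) = 1+1+1+1+1 = 5.
Pick's theorem gives I = A − B/2 + 1 = 6039/2 − 5/2 + 1 = 3018, so the closed region contains I + B = 3018 + 5 = 3023 lattice points.

3023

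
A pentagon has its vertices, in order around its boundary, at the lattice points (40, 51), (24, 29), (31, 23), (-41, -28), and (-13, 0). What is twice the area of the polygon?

Using the shoelace formula, 2A = |(40·29 − 24·51) + (24·23 − 31·29) + (31·(-28) − (-41)·23) + ((-41)·0 − (-13)·(-28)) + ((-13)·51 − 40·0)| = 1363, so the area is 1363/2.

1363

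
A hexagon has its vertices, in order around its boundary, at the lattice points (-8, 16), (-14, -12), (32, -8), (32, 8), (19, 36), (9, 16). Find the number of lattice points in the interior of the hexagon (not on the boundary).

1267

Using the shoelace formula, 2A = |[(-8)·(-12) − (-14)·16] + [(-14)·(-8) − 32·(-12)] + [32·8 − 32·(-8)] + [32·36 − 19·8] + [19·16 − 9·36] + [9·16 − (-8)·16]| = 2580, so the area is 1290.
Summing gcd(|Δx|,|Δy|) over the edges gives the boundary count: gcd(6,28) + gcd(46,4) + gcd(0,16) + gcd(13,28) + gcd(10,20) + gcd(17,0) = 2+2+16+1+10+17 = 48.
Pick's theorem gives I = A − B/2 + 1 = 1290 − 48/2 + 1 = 1267.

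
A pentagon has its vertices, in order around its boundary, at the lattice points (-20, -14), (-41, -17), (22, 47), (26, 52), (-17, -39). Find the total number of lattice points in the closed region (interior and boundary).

The shoelace formula gives twice the area as |((-20)·(-17) − (-41)·(-14)) + ((-41)·47 − 22·(-17)) + (22·52 − 26·47) + (26·(-39) − (-17)·52) + ((-17)·(-14) − (-20)·(-39))| = 2537, so the area is 1268.5.
Summing gcd(|Δx|,|Δy|) over the edges gives the boundary count: gcd(21,3) + gcd(63,64) + gcd(4,5) + gcd(43,91) + gcd(3,25) = 3+1+1+1+1 = 7.
Pick's theorem gives I = A − B/2 + 1 = 1268.5 − 7/2 + 1 = 1266, so the closed region contains I + B = 1266 + 7 = 1273 lattice points.

1273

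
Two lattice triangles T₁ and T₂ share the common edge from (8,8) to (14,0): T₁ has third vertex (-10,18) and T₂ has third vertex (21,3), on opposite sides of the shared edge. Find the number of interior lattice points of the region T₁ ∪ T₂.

75

The union is the simple quadrilateral with vertices (8,8), (-10,18), (14,0), (21,3) in order.
The shoelace formula gives twice the area as |(8·18 − (-10)·8) + ((-10)·0 − 14·18) + (14·3 − 21·0) + (21·8 − 8·3)| = 158, so the area is 79.
Summing gcd(|Δx|,|Δy|) over the edges gives the boundary count: gcd(18,10) + gcd(24,18) + gcd(7,3) + gcd(13,5) = 2+6+1+1 = 10.
By Pick's theorem I = A − B/2 + 1 = 79 − 10/2 + 1 = 75.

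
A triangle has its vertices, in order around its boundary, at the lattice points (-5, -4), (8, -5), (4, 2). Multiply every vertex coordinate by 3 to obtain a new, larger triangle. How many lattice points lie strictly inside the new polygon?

Using the shoelace formula, 2A = |((-5)·(-5) − 8·(-4)) + (8·2 − 4·(-5)) + (4·(-4) − (-5)·2)| = 87, so the area is 87/2.
Along each edge there are gcd(|Δx|,|Δy|)+1 lattice points, so counting each shared vertex once the boundary has gcd(13,1) + gcd(4,7) + gcd(9,6) = 1+1+3 = 5.
Scaling by 3 multiplies the area by 3² = 9 (so the new area is 783/2) and multiplies the boundary lattice-point count by 3, giving 15.
By Pick's theorem, the interior count of the dilated polygon is 783/2 − 15/2 + 1 = 385.

385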